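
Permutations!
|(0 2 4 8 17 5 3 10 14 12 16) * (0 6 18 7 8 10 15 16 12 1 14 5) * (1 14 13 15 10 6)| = |(0 2 4 6 18 7 8 17)(1 13 15 16)(3 10 5)| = 24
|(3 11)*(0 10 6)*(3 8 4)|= |(0 10 6)(3 11 8 4)|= 12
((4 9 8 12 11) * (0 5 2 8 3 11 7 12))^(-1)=(0 8 2 5)(3 9 4 11)(7 12)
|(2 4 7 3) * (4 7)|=|(2 7 3)|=3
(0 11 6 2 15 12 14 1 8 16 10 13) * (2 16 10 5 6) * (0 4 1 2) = (0 11)(1 8 10 13 4)(2 15 12 14)(5 6 16) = [11, 8, 15, 3, 1, 6, 16, 7, 10, 9, 13, 0, 14, 4, 2, 12, 5]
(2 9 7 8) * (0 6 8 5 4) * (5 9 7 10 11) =(0 6 8 2 7 9 10 11 5 4) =[6, 1, 7, 3, 0, 4, 8, 9, 2, 10, 11, 5]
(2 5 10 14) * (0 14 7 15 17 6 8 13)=(0 14 2 5 10 7 15 17 6 8 13)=[14, 1, 5, 3, 4, 10, 8, 15, 13, 9, 7, 11, 12, 0, 2, 17, 16, 6]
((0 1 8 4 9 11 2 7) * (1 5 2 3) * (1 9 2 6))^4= (0 8)(1 7)(2 6)(3 9 11)(4 5)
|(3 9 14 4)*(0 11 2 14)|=|(0 11 2 14 4 3 9)|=7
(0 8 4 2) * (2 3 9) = (0 8 4 3 9 2) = [8, 1, 0, 9, 3, 5, 6, 7, 4, 2]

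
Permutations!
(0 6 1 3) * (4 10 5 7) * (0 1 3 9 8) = (0 6 3 1 9 8)(4 10 5 7) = [6, 9, 2, 1, 10, 7, 3, 4, 0, 8, 5]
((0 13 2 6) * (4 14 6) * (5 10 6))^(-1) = (0 6 10 5 14 4 2 13)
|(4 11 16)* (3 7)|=6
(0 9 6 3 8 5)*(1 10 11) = (0 9 6 3 8 5)(1 10 11) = [9, 10, 2, 8, 4, 0, 3, 7, 5, 6, 11, 1]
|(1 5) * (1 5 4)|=|(5)(1 4)|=2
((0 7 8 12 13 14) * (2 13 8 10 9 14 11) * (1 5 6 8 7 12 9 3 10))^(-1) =((0 12 7 1 5 6 8 9 14)(2 13 11)(3 10))^(-1) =(0 14 9 8 6 5 1 7 12)(2 11 13)(3 10)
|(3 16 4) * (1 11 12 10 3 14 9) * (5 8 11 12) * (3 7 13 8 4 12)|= |(1 3 16 12 10 7 13 8 11 5 4 14 9)|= 13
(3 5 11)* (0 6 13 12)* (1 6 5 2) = (0 5 11 3 2 1 6 13 12) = [5, 6, 1, 2, 4, 11, 13, 7, 8, 9, 10, 3, 0, 12]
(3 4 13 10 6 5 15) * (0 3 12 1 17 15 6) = (0 3 4 13 10)(1 17 15 12)(5 6) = [3, 17, 2, 4, 13, 6, 5, 7, 8, 9, 0, 11, 1, 10, 14, 12, 16, 15]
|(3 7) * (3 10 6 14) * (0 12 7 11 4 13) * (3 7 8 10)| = |(0 12 8 10 6 14 7 3 11 4 13)| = 11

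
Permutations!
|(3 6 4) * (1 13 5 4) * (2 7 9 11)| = 12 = |(1 13 5 4 3 6)(2 7 9 11)|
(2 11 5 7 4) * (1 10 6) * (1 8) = (1 10 6 8)(2 11 5 7 4) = [0, 10, 11, 3, 2, 7, 8, 4, 1, 9, 6, 5]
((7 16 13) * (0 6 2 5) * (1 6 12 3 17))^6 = ((0 12 3 17 1 6 2 5)(7 16 13))^6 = (0 2 1 3)(5 6 17 12)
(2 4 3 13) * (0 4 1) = [4, 0, 1, 13, 3, 5, 6, 7, 8, 9, 10, 11, 12, 2] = (0 4 3 13 2 1)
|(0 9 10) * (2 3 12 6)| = |(0 9 10)(2 3 12 6)| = 12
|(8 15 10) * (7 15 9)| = 5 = |(7 15 10 8 9)|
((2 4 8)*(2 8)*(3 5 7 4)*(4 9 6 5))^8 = ((2 3 4)(5 7 9 6))^8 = (9)(2 4 3)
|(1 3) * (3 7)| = |(1 7 3)| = 3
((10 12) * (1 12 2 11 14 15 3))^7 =((1 12 10 2 11 14 15 3))^7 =(1 3 15 14 11 2 10 12)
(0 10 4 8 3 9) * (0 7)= (0 10 4 8 3 9 7)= [10, 1, 2, 9, 8, 5, 6, 0, 3, 7, 4]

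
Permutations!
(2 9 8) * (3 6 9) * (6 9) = (2 3 9 8) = [0, 1, 3, 9, 4, 5, 6, 7, 2, 8]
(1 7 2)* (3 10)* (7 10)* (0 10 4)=[10, 4, 1, 7, 0, 5, 6, 2, 8, 9, 3]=(0 10 3 7 2 1 4)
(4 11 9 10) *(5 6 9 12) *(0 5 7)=(0 5 6 9 10 4 11 12 7)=[5, 1, 2, 3, 11, 6, 9, 0, 8, 10, 4, 12, 7]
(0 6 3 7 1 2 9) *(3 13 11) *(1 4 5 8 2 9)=[6, 9, 1, 7, 5, 8, 13, 4, 2, 0, 10, 3, 12, 11]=(0 6 13 11 3 7 4 5 8 2 1 9)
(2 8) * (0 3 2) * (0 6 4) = (0 3 2 8 6 4) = [3, 1, 8, 2, 0, 5, 4, 7, 6]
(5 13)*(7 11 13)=(5 7 11 13)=[0, 1, 2, 3, 4, 7, 6, 11, 8, 9, 10, 13, 12, 5]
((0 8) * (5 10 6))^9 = ((0 8)(5 10 6))^9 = (10)(0 8)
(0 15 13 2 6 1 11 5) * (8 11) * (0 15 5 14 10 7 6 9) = (0 5 15 13 2 9)(1 8 11 14 10 7 6) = [5, 8, 9, 3, 4, 15, 1, 6, 11, 0, 7, 14, 12, 2, 10, 13]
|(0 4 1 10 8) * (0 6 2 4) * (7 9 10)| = |(1 7 9 10 8 6 2 4)| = 8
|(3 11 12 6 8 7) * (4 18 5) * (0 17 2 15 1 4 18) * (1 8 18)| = 14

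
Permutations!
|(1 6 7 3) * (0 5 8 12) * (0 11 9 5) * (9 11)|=|(1 6 7 3)(5 8 12 9)|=4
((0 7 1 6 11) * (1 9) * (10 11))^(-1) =(0 11 10 6 1 9 7)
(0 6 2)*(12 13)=(0 6 2)(12 13)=[6, 1, 0, 3, 4, 5, 2, 7, 8, 9, 10, 11, 13, 12]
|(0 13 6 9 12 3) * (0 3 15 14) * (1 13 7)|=|(0 7 1 13 6 9 12 15 14)|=9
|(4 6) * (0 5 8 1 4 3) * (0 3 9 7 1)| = 15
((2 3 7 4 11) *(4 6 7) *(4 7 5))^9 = (2 7 5 11 3 6 4)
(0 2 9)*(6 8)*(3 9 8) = [2, 1, 8, 9, 4, 5, 3, 7, 6, 0] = (0 2 8 6 3 9)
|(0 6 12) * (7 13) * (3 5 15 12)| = 6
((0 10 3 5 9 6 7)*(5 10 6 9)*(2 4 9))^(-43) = (0 7 6)(2 9 4)(3 10)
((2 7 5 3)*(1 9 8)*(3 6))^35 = (1 8 9)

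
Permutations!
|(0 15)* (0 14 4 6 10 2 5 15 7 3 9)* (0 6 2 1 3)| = |(0 7)(1 3 9 6 10)(2 5 15 14 4)| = 10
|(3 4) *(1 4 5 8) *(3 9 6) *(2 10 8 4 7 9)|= 10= |(1 7 9 6 3 5 4 2 10 8)|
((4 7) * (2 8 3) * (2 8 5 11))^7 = ((2 5 11)(3 8)(4 7))^7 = (2 5 11)(3 8)(4 7)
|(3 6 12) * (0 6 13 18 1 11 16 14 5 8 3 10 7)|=45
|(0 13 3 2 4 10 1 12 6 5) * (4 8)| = 11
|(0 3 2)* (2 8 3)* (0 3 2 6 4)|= 3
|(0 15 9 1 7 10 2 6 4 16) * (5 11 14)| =|(0 15 9 1 7 10 2 6 4 16)(5 11 14)| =30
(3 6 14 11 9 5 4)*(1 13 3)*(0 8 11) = (0 8 11 9 5 4 1 13 3 6 14) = [8, 13, 2, 6, 1, 4, 14, 7, 11, 5, 10, 9, 12, 3, 0]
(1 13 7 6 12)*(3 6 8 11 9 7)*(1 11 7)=(1 13 3 6 12 11 9)(7 8)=[0, 13, 2, 6, 4, 5, 12, 8, 7, 1, 10, 9, 11, 3]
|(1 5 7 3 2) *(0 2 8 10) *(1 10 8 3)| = 3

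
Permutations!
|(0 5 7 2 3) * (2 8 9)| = 7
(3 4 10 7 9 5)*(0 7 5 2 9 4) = [7, 1, 9, 0, 10, 3, 6, 4, 8, 2, 5] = (0 7 4 10 5 3)(2 9)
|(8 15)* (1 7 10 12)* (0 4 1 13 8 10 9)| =|(0 4 1 7 9)(8 15 10 12 13)| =5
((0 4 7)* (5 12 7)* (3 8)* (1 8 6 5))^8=((0 4 1 8 3 6 5 12 7))^8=(0 7 12 5 6 3 8 1 4)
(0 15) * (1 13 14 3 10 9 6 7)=[15, 13, 2, 10, 4, 5, 7, 1, 8, 6, 9, 11, 12, 14, 3, 0]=(0 15)(1 13 14 3 10 9 6 7)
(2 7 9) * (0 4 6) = (0 4 6)(2 7 9) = [4, 1, 7, 3, 6, 5, 0, 9, 8, 2]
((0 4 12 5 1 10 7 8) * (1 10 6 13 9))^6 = (0 8 7 10 5 12 4)(1 13)(6 9)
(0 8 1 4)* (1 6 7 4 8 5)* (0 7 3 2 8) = [5, 0, 8, 2, 7, 1, 3, 4, 6] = (0 5 1)(2 8 6 3)(4 7)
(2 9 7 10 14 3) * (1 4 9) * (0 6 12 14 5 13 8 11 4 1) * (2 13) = (0 6 12 14 3 13 8 11 4 9 7 10 5 2) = [6, 1, 0, 13, 9, 2, 12, 10, 11, 7, 5, 4, 14, 8, 3]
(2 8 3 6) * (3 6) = (2 8 6) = [0, 1, 8, 3, 4, 5, 2, 7, 6]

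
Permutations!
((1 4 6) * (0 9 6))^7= ((0 9 6 1 4))^7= (0 6 4 9 1)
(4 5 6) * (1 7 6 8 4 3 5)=(1 7 6 3 5 8 4)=[0, 7, 2, 5, 1, 8, 3, 6, 4]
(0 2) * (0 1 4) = (0 2 1 4) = [2, 4, 1, 3, 0]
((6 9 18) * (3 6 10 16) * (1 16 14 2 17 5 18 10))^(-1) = (1 18 5 17 2 14 10 9 6 3 16)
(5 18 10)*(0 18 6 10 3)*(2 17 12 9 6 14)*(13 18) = [13, 1, 17, 0, 4, 14, 10, 7, 8, 6, 5, 11, 9, 18, 2, 15, 16, 12, 3] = (0 13 18 3)(2 17 12 9 6 10 5 14)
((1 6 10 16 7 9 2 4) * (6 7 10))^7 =(1 9 4 7 2)(10 16)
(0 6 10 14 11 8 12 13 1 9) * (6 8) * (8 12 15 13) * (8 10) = (0 12 10 14 11 6 8 15 13 1 9) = [12, 9, 2, 3, 4, 5, 8, 7, 15, 0, 14, 6, 10, 1, 11, 13]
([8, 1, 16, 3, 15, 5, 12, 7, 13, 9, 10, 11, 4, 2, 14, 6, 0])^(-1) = (0 16 2 13 8)(4 12 6 15)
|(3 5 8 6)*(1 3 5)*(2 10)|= |(1 3)(2 10)(5 8 6)|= 6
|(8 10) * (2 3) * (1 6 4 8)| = 10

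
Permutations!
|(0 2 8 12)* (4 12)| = 5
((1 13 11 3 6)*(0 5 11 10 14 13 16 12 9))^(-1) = (0 9 12 16 1 6 3 11 5)(10 13 14)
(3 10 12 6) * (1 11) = (1 11)(3 10 12 6) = [0, 11, 2, 10, 4, 5, 3, 7, 8, 9, 12, 1, 6]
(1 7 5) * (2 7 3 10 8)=(1 3 10 8 2 7 5)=[0, 3, 7, 10, 4, 1, 6, 5, 2, 9, 8]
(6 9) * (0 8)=(0 8)(6 9)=[8, 1, 2, 3, 4, 5, 9, 7, 0, 6]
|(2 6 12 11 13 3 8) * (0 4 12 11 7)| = |(0 4 12 7)(2 6 11 13 3 8)| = 12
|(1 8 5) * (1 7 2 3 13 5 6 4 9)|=5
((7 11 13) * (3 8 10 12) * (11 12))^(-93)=(3 7 11 8 12 13 10)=((3 8 10 11 13 7 12))^(-93)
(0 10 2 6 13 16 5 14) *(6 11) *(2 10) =[2, 1, 11, 3, 4, 14, 13, 7, 8, 9, 10, 6, 12, 16, 0, 15, 5] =(0 2 11 6 13 16 5 14)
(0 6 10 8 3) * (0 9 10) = (0 6)(3 9 10 8) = [6, 1, 2, 9, 4, 5, 0, 7, 3, 10, 8]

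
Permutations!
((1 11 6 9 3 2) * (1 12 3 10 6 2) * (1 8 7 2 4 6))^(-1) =(1 10 9 6 4 11)(2 7 8 3 12)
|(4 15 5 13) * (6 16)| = |(4 15 5 13)(6 16)| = 4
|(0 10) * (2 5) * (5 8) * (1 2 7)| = 10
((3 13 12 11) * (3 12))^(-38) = (13)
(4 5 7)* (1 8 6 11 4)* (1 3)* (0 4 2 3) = (0 4 5 7)(1 8 6 11 2 3) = [4, 8, 3, 1, 5, 7, 11, 0, 6, 9, 10, 2]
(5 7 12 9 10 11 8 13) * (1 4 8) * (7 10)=[0, 4, 2, 3, 8, 10, 6, 12, 13, 7, 11, 1, 9, 5]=(1 4 8 13 5 10 11)(7 12 9)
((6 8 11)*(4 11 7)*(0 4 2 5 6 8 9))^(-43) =(0 11 7 5 9 4 8 2 6)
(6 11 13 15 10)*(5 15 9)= [0, 1, 2, 3, 4, 15, 11, 7, 8, 5, 6, 13, 12, 9, 14, 10]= (5 15 10 6 11 13 9)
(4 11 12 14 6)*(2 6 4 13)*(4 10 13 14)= (2 6 14 10 13)(4 11 12)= [0, 1, 6, 3, 11, 5, 14, 7, 8, 9, 13, 12, 4, 2, 10]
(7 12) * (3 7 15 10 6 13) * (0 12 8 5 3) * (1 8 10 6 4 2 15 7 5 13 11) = (0 12 7 10 4 2 15 6 11 1 8 13)(3 5) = [12, 8, 15, 5, 2, 3, 11, 10, 13, 9, 4, 1, 7, 0, 14, 6]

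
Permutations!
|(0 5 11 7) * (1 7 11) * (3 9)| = |(11)(0 5 1 7)(3 9)| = 4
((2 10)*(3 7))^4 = ((2 10)(3 7))^4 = (10)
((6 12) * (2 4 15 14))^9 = (2 4 15 14)(6 12)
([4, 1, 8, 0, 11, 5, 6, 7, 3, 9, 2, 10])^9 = (0 11 2 3 4 10 8)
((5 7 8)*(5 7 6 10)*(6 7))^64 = ((5 7 8 6 10))^64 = (5 10 6 8 7)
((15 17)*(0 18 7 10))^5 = ((0 18 7 10)(15 17))^5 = (0 18 7 10)(15 17)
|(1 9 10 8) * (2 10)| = 5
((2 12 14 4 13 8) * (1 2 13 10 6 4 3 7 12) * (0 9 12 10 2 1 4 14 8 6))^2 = ((0 9 12 8 13 6 14 3 7 10)(2 4))^2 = (0 12 13 14 7)(3 10 9 8 6)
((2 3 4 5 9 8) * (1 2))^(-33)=((1 2 3 4 5 9 8))^(-33)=(1 3 5 8 2 4 9)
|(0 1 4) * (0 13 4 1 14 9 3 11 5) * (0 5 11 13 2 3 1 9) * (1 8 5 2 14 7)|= |(0 7 1 9 8 5 2 3 13 4 14)|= 11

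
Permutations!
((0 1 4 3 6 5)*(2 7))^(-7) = (0 5 6 3 4 1)(2 7)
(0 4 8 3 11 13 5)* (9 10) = (0 4 8 3 11 13 5)(9 10) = [4, 1, 2, 11, 8, 0, 6, 7, 3, 10, 9, 13, 12, 5]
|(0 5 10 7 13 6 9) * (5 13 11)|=4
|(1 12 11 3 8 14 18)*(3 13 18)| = 15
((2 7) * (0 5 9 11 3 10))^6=(11)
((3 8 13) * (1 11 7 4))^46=(1 7)(3 8 13)(4 11)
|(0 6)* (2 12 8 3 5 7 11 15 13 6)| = 11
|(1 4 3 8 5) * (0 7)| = |(0 7)(1 4 3 8 5)| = 10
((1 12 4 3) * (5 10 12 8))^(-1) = (1 3 4 12 10 5 8)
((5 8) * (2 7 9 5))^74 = (2 8 5 9 7)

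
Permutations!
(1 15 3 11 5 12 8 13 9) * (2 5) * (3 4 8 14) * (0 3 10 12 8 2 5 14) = [3, 15, 14, 11, 2, 8, 6, 7, 13, 1, 12, 5, 0, 9, 10, 4] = (0 3 11 5 8 13 9 1 15 4 2 14 10 12)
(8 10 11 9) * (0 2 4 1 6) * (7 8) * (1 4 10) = (0 2 10 11 9 7 8 1 6) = [2, 6, 10, 3, 4, 5, 0, 8, 1, 7, 11, 9]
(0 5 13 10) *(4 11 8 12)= (0 5 13 10)(4 11 8 12)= [5, 1, 2, 3, 11, 13, 6, 7, 12, 9, 0, 8, 4, 10]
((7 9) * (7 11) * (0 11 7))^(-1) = ((0 11)(7 9))^(-1) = (0 11)(7 9)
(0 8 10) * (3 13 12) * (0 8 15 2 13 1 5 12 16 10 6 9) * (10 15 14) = (0 14 10 8 6 9)(1 5 12 3)(2 13 16 15) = [14, 5, 13, 1, 4, 12, 9, 7, 6, 0, 8, 11, 3, 16, 10, 2, 15]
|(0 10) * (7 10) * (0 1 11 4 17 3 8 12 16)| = |(0 7 10 1 11 4 17 3 8 12 16)| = 11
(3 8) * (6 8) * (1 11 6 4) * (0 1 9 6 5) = [1, 11, 2, 4, 9, 0, 8, 7, 3, 6, 10, 5] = (0 1 11 5)(3 4 9 6 8)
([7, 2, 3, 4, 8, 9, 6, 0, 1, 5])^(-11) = [7, 8, 1, 2, 3, 9, 6, 0, 4, 5]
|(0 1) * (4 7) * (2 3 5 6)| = |(0 1)(2 3 5 6)(4 7)| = 4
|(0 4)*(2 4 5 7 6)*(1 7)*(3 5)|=|(0 3 5 1 7 6 2 4)|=8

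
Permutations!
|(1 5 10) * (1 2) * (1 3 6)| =|(1 5 10 2 3 6)| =6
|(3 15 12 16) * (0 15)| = |(0 15 12 16 3)| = 5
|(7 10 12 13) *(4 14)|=4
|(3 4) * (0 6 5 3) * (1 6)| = |(0 1 6 5 3 4)| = 6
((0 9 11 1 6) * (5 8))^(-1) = ((0 9 11 1 6)(5 8))^(-1) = (0 6 1 11 9)(5 8)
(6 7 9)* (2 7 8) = (2 7 9 6 8) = [0, 1, 7, 3, 4, 5, 8, 9, 2, 6]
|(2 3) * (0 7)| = 2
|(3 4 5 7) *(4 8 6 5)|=|(3 8 6 5 7)|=5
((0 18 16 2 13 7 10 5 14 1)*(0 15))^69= ((0 18 16 2 13 7 10 5 14 1 15))^69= (0 2 10 1 18 13 5 15 16 7 14)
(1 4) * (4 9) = (1 9 4) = [0, 9, 2, 3, 1, 5, 6, 7, 8, 4]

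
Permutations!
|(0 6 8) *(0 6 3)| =|(0 3)(6 8)| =2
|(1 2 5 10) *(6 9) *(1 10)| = |(10)(1 2 5)(6 9)| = 6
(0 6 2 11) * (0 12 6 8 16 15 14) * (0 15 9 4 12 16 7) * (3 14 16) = [8, 1, 11, 14, 12, 5, 2, 0, 7, 4, 10, 3, 6, 13, 15, 16, 9] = (0 8 7)(2 11 3 14 15 16 9 4 12 6)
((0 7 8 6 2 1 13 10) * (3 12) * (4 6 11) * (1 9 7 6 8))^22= ((0 6 2 9 7 1 13 10)(3 12)(4 8 11))^22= (0 13 7 2)(1 9 6 10)(4 8 11)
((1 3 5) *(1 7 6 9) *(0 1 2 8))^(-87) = (0 5 9)(1 7 2)(3 6 8)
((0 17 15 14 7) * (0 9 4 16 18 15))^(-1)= ((0 17)(4 16 18 15 14 7 9))^(-1)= (0 17)(4 9 7 14 15 18 16)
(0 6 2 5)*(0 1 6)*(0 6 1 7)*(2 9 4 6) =(0 2 5 7)(4 6 9) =[2, 1, 5, 3, 6, 7, 9, 0, 8, 4]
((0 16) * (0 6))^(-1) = (0 6 16) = ((0 16 6))^(-1)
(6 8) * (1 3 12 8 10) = (1 3 12 8 6 10) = [0, 3, 2, 12, 4, 5, 10, 7, 6, 9, 1, 11, 8]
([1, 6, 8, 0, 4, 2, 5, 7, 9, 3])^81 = [1, 6, 8, 0, 4, 2, 5, 7, 9, 3]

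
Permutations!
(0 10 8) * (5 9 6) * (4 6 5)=[10, 1, 2, 3, 6, 9, 4, 7, 0, 5, 8]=(0 10 8)(4 6)(5 9)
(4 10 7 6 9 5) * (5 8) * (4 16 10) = [0, 1, 2, 3, 4, 16, 9, 6, 5, 8, 7, 11, 12, 13, 14, 15, 10] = (5 16 10 7 6 9 8)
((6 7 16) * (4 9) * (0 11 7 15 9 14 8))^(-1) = (0 8 14 4 9 15 6 16 7 11)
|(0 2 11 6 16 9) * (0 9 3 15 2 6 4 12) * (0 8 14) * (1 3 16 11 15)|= 14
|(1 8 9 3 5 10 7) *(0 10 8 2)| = 20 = |(0 10 7 1 2)(3 5 8 9)|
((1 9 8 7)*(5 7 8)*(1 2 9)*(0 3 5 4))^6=(0 4 9 2 7 5 3)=((0 3 5 7 2 9 4))^6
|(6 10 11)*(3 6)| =4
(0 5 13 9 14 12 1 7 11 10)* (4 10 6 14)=(0 5 13 9 4 10)(1 7 11 6 14 12)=[5, 7, 2, 3, 10, 13, 14, 11, 8, 4, 0, 6, 1, 9, 12]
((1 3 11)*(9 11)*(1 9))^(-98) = (11)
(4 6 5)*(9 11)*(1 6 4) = (1 6 5)(9 11) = [0, 6, 2, 3, 4, 1, 5, 7, 8, 11, 10, 9]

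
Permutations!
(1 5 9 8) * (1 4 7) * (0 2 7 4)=[2, 5, 7, 3, 4, 9, 6, 1, 0, 8]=(0 2 7 1 5 9 8)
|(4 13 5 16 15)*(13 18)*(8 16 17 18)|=4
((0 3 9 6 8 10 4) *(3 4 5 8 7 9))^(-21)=(10)(0 4)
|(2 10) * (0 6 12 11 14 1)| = |(0 6 12 11 14 1)(2 10)| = 6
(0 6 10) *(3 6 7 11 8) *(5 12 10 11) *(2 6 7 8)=[8, 1, 6, 7, 4, 12, 11, 5, 3, 9, 0, 2, 10]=(0 8 3 7 5 12 10)(2 6 11)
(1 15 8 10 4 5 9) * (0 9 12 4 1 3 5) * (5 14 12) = (0 9 3 14 12 4)(1 15 8 10) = [9, 15, 2, 14, 0, 5, 6, 7, 10, 3, 1, 11, 4, 13, 12, 8]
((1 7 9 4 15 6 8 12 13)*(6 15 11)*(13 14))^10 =(15)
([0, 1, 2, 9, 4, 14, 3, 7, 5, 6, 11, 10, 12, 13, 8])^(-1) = (3 6 9)(5 8 14)(10 11)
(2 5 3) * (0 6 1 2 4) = (0 6 1 2 5 3 4) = [6, 2, 5, 4, 0, 3, 1]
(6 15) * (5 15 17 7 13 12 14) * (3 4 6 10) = (3 4 6 17 7 13 12 14 5 15 10) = [0, 1, 2, 4, 6, 15, 17, 13, 8, 9, 3, 11, 14, 12, 5, 10, 16, 7]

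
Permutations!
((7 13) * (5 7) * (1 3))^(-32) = ((1 3)(5 7 13))^(-32) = (5 7 13)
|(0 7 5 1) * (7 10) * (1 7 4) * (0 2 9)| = 6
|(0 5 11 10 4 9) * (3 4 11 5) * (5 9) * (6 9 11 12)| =|(0 3 4 5 11 10 12 6 9)| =9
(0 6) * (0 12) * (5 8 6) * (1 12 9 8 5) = (0 1 12)(6 9 8) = [1, 12, 2, 3, 4, 5, 9, 7, 6, 8, 10, 11, 0]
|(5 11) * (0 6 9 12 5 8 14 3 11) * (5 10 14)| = |(0 6 9 12 10 14 3 11 8 5)| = 10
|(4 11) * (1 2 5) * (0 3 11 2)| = |(0 3 11 4 2 5 1)| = 7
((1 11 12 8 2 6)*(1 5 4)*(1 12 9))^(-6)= ((1 11 9)(2 6 5 4 12 8))^(-6)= (12)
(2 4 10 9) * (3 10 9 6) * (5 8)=(2 4 9)(3 10 6)(5 8)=[0, 1, 4, 10, 9, 8, 3, 7, 5, 2, 6]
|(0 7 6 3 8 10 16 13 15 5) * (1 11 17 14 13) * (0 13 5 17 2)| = 10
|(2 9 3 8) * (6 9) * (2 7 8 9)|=2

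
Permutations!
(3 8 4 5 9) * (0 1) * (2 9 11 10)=[1, 0, 9, 8, 5, 11, 6, 7, 4, 3, 2, 10]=(0 1)(2 9 3 8 4 5 11 10)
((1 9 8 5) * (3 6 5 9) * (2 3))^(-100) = ((1 2 3 6 5)(8 9))^(-100) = (9)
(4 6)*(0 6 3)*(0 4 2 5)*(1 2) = [6, 2, 5, 4, 3, 0, 1] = (0 6 1 2 5)(3 4)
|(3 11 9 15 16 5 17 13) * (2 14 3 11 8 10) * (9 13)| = |(2 14 3 8 10)(5 17 9 15 16)(11 13)| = 10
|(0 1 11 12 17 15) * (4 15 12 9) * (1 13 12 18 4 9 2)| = 21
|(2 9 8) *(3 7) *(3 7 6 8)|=|(2 9 3 6 8)|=5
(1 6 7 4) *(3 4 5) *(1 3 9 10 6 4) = (1 4 3)(5 9 10 6 7) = [0, 4, 2, 1, 3, 9, 7, 5, 8, 10, 6]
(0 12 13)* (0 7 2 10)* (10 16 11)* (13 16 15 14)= (0 12 16 11 10)(2 15 14 13 7)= [12, 1, 15, 3, 4, 5, 6, 2, 8, 9, 0, 10, 16, 7, 13, 14, 11]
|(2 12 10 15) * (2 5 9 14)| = |(2 12 10 15 5 9 14)| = 7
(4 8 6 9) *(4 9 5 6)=(9)(4 8)(5 6)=[0, 1, 2, 3, 8, 6, 5, 7, 4, 9]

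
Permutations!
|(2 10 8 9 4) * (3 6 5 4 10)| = |(2 3 6 5 4)(8 9 10)| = 15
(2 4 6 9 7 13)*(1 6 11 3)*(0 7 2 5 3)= (0 7 13 5 3 1 6 9 2 4 11)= [7, 6, 4, 1, 11, 3, 9, 13, 8, 2, 10, 0, 12, 5]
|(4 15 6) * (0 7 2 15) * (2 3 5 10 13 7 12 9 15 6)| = |(0 12 9 15 2 6 4)(3 5 10 13 7)| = 35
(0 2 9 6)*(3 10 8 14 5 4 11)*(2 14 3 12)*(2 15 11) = (0 14 5 4 2 9 6)(3 10 8)(11 12 15) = [14, 1, 9, 10, 2, 4, 0, 7, 3, 6, 8, 12, 15, 13, 5, 11]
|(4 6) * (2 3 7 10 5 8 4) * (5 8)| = 7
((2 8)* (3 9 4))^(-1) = ((2 8)(3 9 4))^(-1) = (2 8)(3 4 9)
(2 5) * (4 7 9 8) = (2 5)(4 7 9 8) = [0, 1, 5, 3, 7, 2, 6, 9, 4, 8]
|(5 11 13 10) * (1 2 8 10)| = |(1 2 8 10 5 11 13)| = 7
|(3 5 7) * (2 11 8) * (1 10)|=6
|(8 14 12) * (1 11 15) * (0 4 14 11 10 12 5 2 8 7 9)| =13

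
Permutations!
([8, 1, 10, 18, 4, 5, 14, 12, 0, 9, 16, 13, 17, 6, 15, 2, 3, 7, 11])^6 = (2 13 16 14 18)(3 15 11 10 6)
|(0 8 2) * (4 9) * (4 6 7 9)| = |(0 8 2)(6 7 9)| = 3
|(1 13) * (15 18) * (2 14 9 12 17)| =|(1 13)(2 14 9 12 17)(15 18)| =10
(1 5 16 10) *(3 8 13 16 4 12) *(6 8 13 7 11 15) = (1 5 4 12 3 13 16 10)(6 8 7 11 15) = [0, 5, 2, 13, 12, 4, 8, 11, 7, 9, 1, 15, 3, 16, 14, 6, 10]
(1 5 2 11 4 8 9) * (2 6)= (1 5 6 2 11 4 8 9)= [0, 5, 11, 3, 8, 6, 2, 7, 9, 1, 10, 4]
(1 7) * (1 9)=(1 7 9)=[0, 7, 2, 3, 4, 5, 6, 9, 8, 1]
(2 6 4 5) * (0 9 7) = (0 9 7)(2 6 4 5) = [9, 1, 6, 3, 5, 2, 4, 0, 8, 7]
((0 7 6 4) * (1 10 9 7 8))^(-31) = ((0 8 1 10 9 7 6 4))^(-31) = (0 8 1 10 9 7 6 4)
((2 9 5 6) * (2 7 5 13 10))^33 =(2 9 13 10)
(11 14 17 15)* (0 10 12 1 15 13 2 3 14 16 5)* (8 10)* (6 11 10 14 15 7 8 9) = (0 9 6 11 16 5)(1 7 8 14 17 13 2 3 15 10 12) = [9, 7, 3, 15, 4, 0, 11, 8, 14, 6, 12, 16, 1, 2, 17, 10, 5, 13]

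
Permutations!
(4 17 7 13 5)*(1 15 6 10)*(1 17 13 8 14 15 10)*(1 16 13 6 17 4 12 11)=[0, 10, 2, 3, 6, 12, 16, 8, 14, 9, 4, 1, 11, 5, 15, 17, 13, 7]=(1 10 4 6 16 13 5 12 11)(7 8 14 15 17)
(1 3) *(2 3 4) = (1 4 2 3) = [0, 4, 3, 1, 2]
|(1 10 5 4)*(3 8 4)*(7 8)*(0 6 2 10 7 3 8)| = 9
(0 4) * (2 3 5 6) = (0 4)(2 3 5 6) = [4, 1, 3, 5, 0, 6, 2]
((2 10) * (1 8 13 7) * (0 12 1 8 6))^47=((0 12 1 6)(2 10)(7 8 13))^47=(0 6 1 12)(2 10)(7 13 8)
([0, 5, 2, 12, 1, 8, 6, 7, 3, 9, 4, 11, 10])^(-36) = (1 4 10 12 3 8 5)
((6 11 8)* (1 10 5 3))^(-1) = (1 3 5 10)(6 8 11)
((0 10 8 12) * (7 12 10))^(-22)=(0 12 7)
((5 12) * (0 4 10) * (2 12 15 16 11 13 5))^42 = (5 16 13 15 11)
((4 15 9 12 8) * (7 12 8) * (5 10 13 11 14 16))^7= ((4 15 9 8)(5 10 13 11 14 16)(7 12))^7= (4 8 9 15)(5 10 13 11 14 16)(7 12)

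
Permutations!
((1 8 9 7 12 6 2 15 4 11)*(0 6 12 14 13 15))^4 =(0 6 2)(1 14 11 7 4 9 15 8 13) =((0 6 2)(1 8 9 7 14 13 15 4 11))^4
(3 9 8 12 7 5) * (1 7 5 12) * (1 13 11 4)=[0, 7, 2, 9, 1, 3, 6, 12, 13, 8, 10, 4, 5, 11]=(1 7 12 5 3 9 8 13 11 4)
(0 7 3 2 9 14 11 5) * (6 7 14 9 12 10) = (0 14 11 5)(2 12 10 6 7 3) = [14, 1, 12, 2, 4, 0, 7, 3, 8, 9, 6, 5, 10, 13, 11]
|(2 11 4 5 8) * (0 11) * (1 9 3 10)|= 12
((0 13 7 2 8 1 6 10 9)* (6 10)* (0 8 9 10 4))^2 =((0 13 7 2 9 8 1 4))^2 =(0 7 9 1)(2 8 4 13)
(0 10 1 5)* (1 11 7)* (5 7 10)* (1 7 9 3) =(0 5)(1 9 3)(10 11) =[5, 9, 2, 1, 4, 0, 6, 7, 8, 3, 11, 10]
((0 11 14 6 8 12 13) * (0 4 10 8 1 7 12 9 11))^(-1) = (1 6 14 11 9 8 10 4 13 12 7)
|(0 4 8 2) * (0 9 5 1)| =7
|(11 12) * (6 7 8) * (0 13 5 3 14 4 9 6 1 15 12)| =|(0 13 5 3 14 4 9 6 7 8 1 15 12 11)| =14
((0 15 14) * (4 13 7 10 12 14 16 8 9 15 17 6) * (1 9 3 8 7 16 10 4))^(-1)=((0 17 6 1 9 15 10 12 14)(3 8)(4 13 16 7))^(-1)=(0 14 12 10 15 9 1 6 17)(3 8)(4 7 16 13)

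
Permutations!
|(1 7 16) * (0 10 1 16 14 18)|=|(0 10 1 7 14 18)|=6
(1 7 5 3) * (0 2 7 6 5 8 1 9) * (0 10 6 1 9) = (0 2 7 8 9 10 6 5 3) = [2, 1, 7, 0, 4, 3, 5, 8, 9, 10, 6]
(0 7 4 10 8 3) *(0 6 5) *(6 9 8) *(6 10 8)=(10)(0 7 4 8 3 9 6 5)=[7, 1, 2, 9, 8, 0, 5, 4, 3, 6, 10]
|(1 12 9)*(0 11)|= |(0 11)(1 12 9)|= 6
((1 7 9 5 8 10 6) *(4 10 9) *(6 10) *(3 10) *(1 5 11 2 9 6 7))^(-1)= ((2 9 11)(3 10)(4 7)(5 8 6))^(-1)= (2 11 9)(3 10)(4 7)(5 6 8)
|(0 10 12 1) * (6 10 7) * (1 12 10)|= |(12)(0 7 6 1)|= 4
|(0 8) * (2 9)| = 2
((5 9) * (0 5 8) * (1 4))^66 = (0 9)(5 8)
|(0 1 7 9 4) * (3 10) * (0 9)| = |(0 1 7)(3 10)(4 9)| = 6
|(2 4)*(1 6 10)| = |(1 6 10)(2 4)| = 6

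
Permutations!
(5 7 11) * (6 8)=(5 7 11)(6 8)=[0, 1, 2, 3, 4, 7, 8, 11, 6, 9, 10, 5]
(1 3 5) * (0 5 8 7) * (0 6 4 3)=(0 5 1)(3 8 7 6 4)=[5, 0, 2, 8, 3, 1, 4, 6, 7]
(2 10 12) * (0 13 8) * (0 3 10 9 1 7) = (0 13 8 3 10 12 2 9 1 7) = [13, 7, 9, 10, 4, 5, 6, 0, 3, 1, 12, 11, 2, 8]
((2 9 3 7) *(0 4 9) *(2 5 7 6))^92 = (0 9 6)(2 4 3)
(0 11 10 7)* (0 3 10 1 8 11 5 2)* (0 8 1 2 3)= (0 5 3 10 7)(2 8 11)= [5, 1, 8, 10, 4, 3, 6, 0, 11, 9, 7, 2]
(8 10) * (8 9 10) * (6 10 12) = (6 10 9 12) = [0, 1, 2, 3, 4, 5, 10, 7, 8, 12, 9, 11, 6]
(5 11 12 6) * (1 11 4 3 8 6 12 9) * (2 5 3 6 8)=(12)(1 11 9)(2 5 4 6 3)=[0, 11, 5, 2, 6, 4, 3, 7, 8, 1, 10, 9, 12]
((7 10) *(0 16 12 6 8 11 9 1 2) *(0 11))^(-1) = ((0 16 12 6 8)(1 2 11 9)(7 10))^(-1) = (0 8 6 12 16)(1 9 11 2)(7 10)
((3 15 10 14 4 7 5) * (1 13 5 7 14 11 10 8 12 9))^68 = ((1 13 5 3 15 8 12 9)(4 14)(10 11))^68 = (1 15)(3 9)(5 12)(8 13)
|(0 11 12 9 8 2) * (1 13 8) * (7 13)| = 9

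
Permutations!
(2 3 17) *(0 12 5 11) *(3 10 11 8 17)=(0 12 5 8 17 2 10 11)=[12, 1, 10, 3, 4, 8, 6, 7, 17, 9, 11, 0, 5, 13, 14, 15, 16, 2]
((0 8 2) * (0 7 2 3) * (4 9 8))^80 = ((0 4 9 8 3)(2 7))^80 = (9)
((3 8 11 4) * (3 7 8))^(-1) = (4 11 8 7)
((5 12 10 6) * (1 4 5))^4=((1 4 5 12 10 6))^4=(1 10 5)(4 6 12)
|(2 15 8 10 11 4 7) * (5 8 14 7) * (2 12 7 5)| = |(2 15 14 5 8 10 11 4)(7 12)| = 8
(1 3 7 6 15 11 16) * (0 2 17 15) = (0 2 17 15 11 16 1 3 7 6) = [2, 3, 17, 7, 4, 5, 0, 6, 8, 9, 10, 16, 12, 13, 14, 11, 1, 15]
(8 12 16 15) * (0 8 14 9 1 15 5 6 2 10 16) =(0 8 12)(1 15 14 9)(2 10 16 5 6) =[8, 15, 10, 3, 4, 6, 2, 7, 12, 1, 16, 11, 0, 13, 9, 14, 5]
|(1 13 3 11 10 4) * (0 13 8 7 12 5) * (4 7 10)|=|(0 13 3 11 4 1 8 10 7 12 5)|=11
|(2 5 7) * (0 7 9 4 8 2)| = |(0 7)(2 5 9 4 8)| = 10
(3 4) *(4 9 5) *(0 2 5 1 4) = [2, 4, 5, 9, 3, 0, 6, 7, 8, 1] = (0 2 5)(1 4 3 9)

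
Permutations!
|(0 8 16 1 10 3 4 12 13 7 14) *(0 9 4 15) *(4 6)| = 7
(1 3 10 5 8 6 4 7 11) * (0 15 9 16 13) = (0 15 9 16 13)(1 3 10 5 8 6 4 7 11) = [15, 3, 2, 10, 7, 8, 4, 11, 6, 16, 5, 1, 12, 0, 14, 9, 13]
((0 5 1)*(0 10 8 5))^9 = ((1 10 8 5))^9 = (1 10 8 5)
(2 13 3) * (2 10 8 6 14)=(2 13 3 10 8 6 14)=[0, 1, 13, 10, 4, 5, 14, 7, 6, 9, 8, 11, 12, 3, 2]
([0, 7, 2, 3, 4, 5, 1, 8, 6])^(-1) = [0, 6, 2, 3, 4, 5, 8, 1, 7]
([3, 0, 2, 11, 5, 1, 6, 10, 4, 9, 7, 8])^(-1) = [1, 5, 2, 0, 8, 4, 6, 10, 11, 9, 7, 3]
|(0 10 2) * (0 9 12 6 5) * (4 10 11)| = 9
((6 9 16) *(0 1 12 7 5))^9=((0 1 12 7 5)(6 9 16))^9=(16)(0 5 7 12 1)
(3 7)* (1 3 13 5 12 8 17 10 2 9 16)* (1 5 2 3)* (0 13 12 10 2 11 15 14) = (0 13 11 15 14)(2 9 16 5 10 3 7 12 8 17) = [13, 1, 9, 7, 4, 10, 6, 12, 17, 16, 3, 15, 8, 11, 0, 14, 5, 2]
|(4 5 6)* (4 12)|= 4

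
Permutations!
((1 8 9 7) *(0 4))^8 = (9)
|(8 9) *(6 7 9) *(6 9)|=2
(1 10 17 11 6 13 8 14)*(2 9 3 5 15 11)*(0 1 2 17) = (17)(0 1 10)(2 9 3 5 15 11 6 13 8 14) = [1, 10, 9, 5, 4, 15, 13, 7, 14, 3, 0, 6, 12, 8, 2, 11, 16, 17]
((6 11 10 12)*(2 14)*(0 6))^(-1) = (0 12 10 11 6)(2 14)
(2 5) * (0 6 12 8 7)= (0 6 12 8 7)(2 5)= [6, 1, 5, 3, 4, 2, 12, 0, 7, 9, 10, 11, 8]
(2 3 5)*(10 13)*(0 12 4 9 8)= [12, 1, 3, 5, 9, 2, 6, 7, 0, 8, 13, 11, 4, 10]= (0 12 4 9 8)(2 3 5)(10 13)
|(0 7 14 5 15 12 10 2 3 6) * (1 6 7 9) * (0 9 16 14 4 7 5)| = 6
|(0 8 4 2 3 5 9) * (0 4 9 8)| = |(2 3 5 8 9 4)| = 6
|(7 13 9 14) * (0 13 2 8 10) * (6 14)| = 9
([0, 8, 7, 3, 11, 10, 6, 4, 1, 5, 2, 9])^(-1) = [0, 8, 10, 3, 7, 9, 6, 2, 1, 11, 5, 4]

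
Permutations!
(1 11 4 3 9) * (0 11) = (0 11 4 3 9 1) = [11, 0, 2, 9, 3, 5, 6, 7, 8, 1, 10, 4]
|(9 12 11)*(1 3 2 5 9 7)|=|(1 3 2 5 9 12 11 7)|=8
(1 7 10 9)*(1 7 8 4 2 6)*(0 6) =(0 6 1 8 4 2)(7 10 9) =[6, 8, 0, 3, 2, 5, 1, 10, 4, 7, 9]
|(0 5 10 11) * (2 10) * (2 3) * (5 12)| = |(0 12 5 3 2 10 11)| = 7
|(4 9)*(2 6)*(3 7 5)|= 6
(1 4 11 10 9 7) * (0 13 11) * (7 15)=(0 13 11 10 9 15 7 1 4)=[13, 4, 2, 3, 0, 5, 6, 1, 8, 15, 9, 10, 12, 11, 14, 7]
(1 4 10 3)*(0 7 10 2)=(0 7 10 3 1 4 2)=[7, 4, 0, 1, 2, 5, 6, 10, 8, 9, 3]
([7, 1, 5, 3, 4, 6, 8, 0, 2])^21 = [7, 1, 5, 3, 4, 6, 8, 0, 2]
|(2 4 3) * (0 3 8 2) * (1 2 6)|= 10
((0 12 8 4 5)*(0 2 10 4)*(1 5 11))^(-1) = ((0 12 8)(1 5 2 10 4 11))^(-1) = (0 8 12)(1 11 4 10 2 5)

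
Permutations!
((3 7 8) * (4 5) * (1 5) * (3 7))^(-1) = (1 4 5)(7 8)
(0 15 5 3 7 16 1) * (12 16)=(0 15 5 3 7 12 16 1)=[15, 0, 2, 7, 4, 3, 6, 12, 8, 9, 10, 11, 16, 13, 14, 5, 1]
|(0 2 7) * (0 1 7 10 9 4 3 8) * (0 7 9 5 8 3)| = |(0 2 10 5 8 7 1 9 4)| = 9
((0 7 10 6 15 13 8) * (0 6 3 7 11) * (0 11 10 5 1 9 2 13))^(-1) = ((0 10 3 7 5 1 9 2 13 8 6 15))^(-1) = (0 15 6 8 13 2 9 1 5 7 3 10)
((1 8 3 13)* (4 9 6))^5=(1 8 3 13)(4 6 9)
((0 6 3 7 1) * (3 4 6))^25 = ((0 3 7 1)(4 6))^25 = (0 3 7 1)(4 6)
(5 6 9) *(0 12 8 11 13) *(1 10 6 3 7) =[12, 10, 2, 7, 4, 3, 9, 1, 11, 5, 6, 13, 8, 0] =(0 12 8 11 13)(1 10 6 9 5 3 7)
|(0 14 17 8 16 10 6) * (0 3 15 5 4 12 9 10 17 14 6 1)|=30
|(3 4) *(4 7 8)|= 4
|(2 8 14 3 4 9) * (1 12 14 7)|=9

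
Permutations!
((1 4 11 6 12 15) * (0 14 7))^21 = (1 6)(4 12)(11 15) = ((0 14 7)(1 4 11 6 12 15))^21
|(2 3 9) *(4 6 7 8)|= 12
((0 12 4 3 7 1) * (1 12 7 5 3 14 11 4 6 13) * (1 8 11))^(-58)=(0 12 13 11 14)(1 7 6 8 4)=((0 7 12 6 13 8 11 4 14 1)(3 5))^(-58)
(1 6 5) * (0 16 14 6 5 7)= (0 16 14 6 7)(1 5)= [16, 5, 2, 3, 4, 1, 7, 0, 8, 9, 10, 11, 12, 13, 6, 15, 14]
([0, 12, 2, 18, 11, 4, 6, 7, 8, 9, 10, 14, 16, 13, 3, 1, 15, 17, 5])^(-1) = (1 15 16 12)(3 14 11 4 5 18)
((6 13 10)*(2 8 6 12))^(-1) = ((2 8 6 13 10 12))^(-1) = (2 12 10 13 6 8)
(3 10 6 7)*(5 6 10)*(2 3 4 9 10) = (2 3 5 6 7 4 9 10) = [0, 1, 3, 5, 9, 6, 7, 4, 8, 10, 2]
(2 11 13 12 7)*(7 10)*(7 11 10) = (2 10 11 13 12 7) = [0, 1, 10, 3, 4, 5, 6, 2, 8, 9, 11, 13, 7, 12]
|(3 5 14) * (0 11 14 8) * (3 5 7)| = 10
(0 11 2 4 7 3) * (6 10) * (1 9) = (0 11 2 4 7 3)(1 9)(6 10) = [11, 9, 4, 0, 7, 5, 10, 3, 8, 1, 6, 2]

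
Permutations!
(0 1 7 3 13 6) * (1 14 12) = (0 14 12 1 7 3 13 6) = [14, 7, 2, 13, 4, 5, 0, 3, 8, 9, 10, 11, 1, 6, 12]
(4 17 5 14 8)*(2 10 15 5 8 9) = (2 10 15 5 14 9)(4 17 8) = [0, 1, 10, 3, 17, 14, 6, 7, 4, 2, 15, 11, 12, 13, 9, 5, 16, 8]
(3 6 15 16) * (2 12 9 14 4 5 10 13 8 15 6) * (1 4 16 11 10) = (1 4 5)(2 12 9 14 16 3)(8 15 11 10 13) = [0, 4, 12, 2, 5, 1, 6, 7, 15, 14, 13, 10, 9, 8, 16, 11, 3]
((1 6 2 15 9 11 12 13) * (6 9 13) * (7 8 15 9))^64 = ((1 7 8 15 13)(2 9 11 12 6))^64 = (1 13 15 8 7)(2 6 12 11 9)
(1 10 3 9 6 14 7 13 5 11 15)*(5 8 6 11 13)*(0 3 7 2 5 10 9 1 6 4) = (0 3 1 9 11 15 6 14 2 5 13 8 4)(7 10) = [3, 9, 5, 1, 0, 13, 14, 10, 4, 11, 7, 15, 12, 8, 2, 6]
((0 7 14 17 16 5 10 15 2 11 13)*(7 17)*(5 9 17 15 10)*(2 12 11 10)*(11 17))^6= (0 11 16 12)(9 17 15 13)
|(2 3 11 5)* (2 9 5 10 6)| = |(2 3 11 10 6)(5 9)| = 10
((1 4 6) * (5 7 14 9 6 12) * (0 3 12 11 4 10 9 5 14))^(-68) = (0 5 12)(3 7 14)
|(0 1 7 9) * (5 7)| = |(0 1 5 7 9)| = 5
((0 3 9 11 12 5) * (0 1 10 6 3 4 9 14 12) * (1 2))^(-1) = (0 11 9 4)(1 2 5 12 14 3 6 10)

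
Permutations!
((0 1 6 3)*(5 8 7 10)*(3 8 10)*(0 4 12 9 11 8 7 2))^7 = (0 9 7 2 12 6 8 4 1 11 3)(5 10)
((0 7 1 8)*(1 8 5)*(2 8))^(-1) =(0 8 2 7)(1 5)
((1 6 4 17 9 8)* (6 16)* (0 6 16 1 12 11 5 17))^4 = (0 6 4)(5 12 9)(8 17 11)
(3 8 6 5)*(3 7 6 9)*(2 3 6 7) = (2 3 8 9 6 5) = [0, 1, 3, 8, 4, 2, 5, 7, 9, 6]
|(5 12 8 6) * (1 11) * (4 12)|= |(1 11)(4 12 8 6 5)|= 10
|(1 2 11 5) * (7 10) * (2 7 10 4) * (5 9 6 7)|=6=|(1 5)(2 11 9 6 7 4)|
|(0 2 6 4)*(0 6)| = 2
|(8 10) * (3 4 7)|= 6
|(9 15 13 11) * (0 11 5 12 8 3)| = |(0 11 9 15 13 5 12 8 3)| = 9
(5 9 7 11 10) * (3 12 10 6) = [0, 1, 2, 12, 4, 9, 3, 11, 8, 7, 5, 6, 10] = (3 12 10 5 9 7 11 6)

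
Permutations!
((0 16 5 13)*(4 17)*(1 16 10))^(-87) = ((0 10 1 16 5 13)(4 17))^(-87) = (0 16)(1 13)(4 17)(5 10)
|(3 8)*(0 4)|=|(0 4)(3 8)|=2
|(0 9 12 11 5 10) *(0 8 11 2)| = 4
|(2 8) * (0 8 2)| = 2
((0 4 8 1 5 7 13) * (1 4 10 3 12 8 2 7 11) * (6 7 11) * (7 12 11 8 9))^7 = (0 12 11 13 6 3 7 5 10 9 1)(2 8 4)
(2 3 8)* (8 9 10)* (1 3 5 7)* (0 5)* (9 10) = (0 5 7 1 3 10 8 2) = [5, 3, 0, 10, 4, 7, 6, 1, 2, 9, 8]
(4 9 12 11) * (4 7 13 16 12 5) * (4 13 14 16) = (4 9 5 13)(7 14 16 12 11) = [0, 1, 2, 3, 9, 13, 6, 14, 8, 5, 10, 7, 11, 4, 16, 15, 12]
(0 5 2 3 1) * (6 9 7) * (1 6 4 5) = (0 1)(2 3 6 9 7 4 5) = [1, 0, 3, 6, 5, 2, 9, 4, 8, 7]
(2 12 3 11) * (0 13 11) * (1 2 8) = (0 13 11 8 1 2 12 3) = [13, 2, 12, 0, 4, 5, 6, 7, 1, 9, 10, 8, 3, 11]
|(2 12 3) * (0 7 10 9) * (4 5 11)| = |(0 7 10 9)(2 12 3)(4 5 11)| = 12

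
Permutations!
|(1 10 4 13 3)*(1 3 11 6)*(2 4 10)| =|(1 2 4 13 11 6)| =6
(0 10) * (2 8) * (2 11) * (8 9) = (0 10)(2 9 8 11) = [10, 1, 9, 3, 4, 5, 6, 7, 11, 8, 0, 2]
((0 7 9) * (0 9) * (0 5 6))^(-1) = ((9)(0 7 5 6))^(-1) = (9)(0 6 5 7)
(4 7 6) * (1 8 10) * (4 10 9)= (1 8 9 4 7 6 10)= [0, 8, 2, 3, 7, 5, 10, 6, 9, 4, 1]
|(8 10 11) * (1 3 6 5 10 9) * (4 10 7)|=|(1 3 6 5 7 4 10 11 8 9)|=10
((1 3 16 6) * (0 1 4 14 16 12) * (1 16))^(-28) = ((0 16 6 4 14 1 3 12))^(-28) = (0 14)(1 16)(3 6)(4 12)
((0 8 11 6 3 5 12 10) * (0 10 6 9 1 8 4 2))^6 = (1 11)(3 12)(5 6)(8 9)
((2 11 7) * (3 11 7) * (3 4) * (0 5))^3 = (11)(0 5)(2 7)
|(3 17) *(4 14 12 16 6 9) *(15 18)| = |(3 17)(4 14 12 16 6 9)(15 18)| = 6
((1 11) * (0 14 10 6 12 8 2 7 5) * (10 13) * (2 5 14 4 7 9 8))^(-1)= ((0 4 7 14 13 10 6 12 2 9 8 5)(1 11))^(-1)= (0 5 8 9 2 12 6 10 13 14 7 4)(1 11)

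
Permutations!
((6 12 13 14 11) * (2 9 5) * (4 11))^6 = (14)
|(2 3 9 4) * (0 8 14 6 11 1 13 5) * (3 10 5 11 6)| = |(0 8 14 3 9 4 2 10 5)(1 13 11)| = 9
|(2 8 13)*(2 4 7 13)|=|(2 8)(4 7 13)|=6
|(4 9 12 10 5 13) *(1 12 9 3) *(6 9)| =14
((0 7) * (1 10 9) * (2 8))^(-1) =(0 7)(1 9 10)(2 8)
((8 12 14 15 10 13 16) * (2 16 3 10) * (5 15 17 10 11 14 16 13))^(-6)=(2 11 10)(3 17 15)(5 13 14)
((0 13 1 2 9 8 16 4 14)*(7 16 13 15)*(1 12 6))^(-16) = ((0 15 7 16 4 14)(1 2 9 8 13 12 6))^(-16) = (0 7 4)(1 12 8 2 6 13 9)(14 15 16)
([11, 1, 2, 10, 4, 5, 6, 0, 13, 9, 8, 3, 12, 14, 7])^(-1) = (0 7 14 13 8 10 3 11)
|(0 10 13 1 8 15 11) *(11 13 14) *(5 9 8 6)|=28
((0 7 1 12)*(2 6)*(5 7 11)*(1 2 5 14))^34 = (0 12 1 14 11)(2 5)(6 7)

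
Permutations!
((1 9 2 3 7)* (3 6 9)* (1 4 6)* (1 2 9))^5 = ((9)(1 3 7 4 6))^5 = (9)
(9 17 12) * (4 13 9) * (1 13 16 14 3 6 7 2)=(1 13 9 17 12 4 16 14 3 6 7 2)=[0, 13, 1, 6, 16, 5, 7, 2, 8, 17, 10, 11, 4, 9, 3, 15, 14, 12]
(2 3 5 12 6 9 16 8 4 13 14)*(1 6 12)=(1 6 9 16 8 4 13 14 2 3 5)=[0, 6, 3, 5, 13, 1, 9, 7, 4, 16, 10, 11, 12, 14, 2, 15, 8]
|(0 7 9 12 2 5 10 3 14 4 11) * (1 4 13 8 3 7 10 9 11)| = 4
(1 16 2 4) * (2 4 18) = [0, 16, 18, 3, 1, 5, 6, 7, 8, 9, 10, 11, 12, 13, 14, 15, 4, 17, 2] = (1 16 4)(2 18)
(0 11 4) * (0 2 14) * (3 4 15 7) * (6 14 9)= (0 11 15 7 3 4 2 9 6 14)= [11, 1, 9, 4, 2, 5, 14, 3, 8, 6, 10, 15, 12, 13, 0, 7]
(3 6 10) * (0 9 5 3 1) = (0 9 5 3 6 10 1) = [9, 0, 2, 6, 4, 3, 10, 7, 8, 5, 1]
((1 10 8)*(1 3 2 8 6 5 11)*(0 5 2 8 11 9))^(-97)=(0 9 5)(1 2 10 11 6)(3 8)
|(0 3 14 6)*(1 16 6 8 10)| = |(0 3 14 8 10 1 16 6)| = 8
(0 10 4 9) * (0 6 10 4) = (0 4 9 6 10) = [4, 1, 2, 3, 9, 5, 10, 7, 8, 6, 0]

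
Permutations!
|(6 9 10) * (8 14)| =6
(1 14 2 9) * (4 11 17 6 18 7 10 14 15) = (1 15 4 11 17 6 18 7 10 14 2 9) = [0, 15, 9, 3, 11, 5, 18, 10, 8, 1, 14, 17, 12, 13, 2, 4, 16, 6, 7]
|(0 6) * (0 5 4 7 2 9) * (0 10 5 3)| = |(0 6 3)(2 9 10 5 4 7)| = 6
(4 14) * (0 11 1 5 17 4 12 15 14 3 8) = [11, 5, 2, 8, 3, 17, 6, 7, 0, 9, 10, 1, 15, 13, 12, 14, 16, 4] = (0 11 1 5 17 4 3 8)(12 15 14)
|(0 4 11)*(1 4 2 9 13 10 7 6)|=10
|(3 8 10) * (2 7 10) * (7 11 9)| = 7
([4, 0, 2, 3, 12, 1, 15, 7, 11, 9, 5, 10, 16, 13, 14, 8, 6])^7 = [11, 8, 2, 3, 10, 15, 0, 7, 12, 9, 6, 16, 5, 13, 14, 4, 1]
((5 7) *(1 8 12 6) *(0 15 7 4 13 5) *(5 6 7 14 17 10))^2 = ((0 15 14 17 10 5 4 13 6 1 8 12 7))^2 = (0 14 10 4 6 8 7 15 17 5 13 1 12)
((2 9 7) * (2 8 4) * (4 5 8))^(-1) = ((2 9 7 4)(5 8))^(-1) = (2 4 7 9)(5 8)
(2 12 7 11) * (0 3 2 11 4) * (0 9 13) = (0 3 2 12 7 4 9 13) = [3, 1, 12, 2, 9, 5, 6, 4, 8, 13, 10, 11, 7, 0]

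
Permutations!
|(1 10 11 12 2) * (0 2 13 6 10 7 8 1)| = |(0 2)(1 7 8)(6 10 11 12 13)| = 30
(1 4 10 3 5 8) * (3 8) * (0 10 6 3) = (0 10 8 1 4 6 3 5) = [10, 4, 2, 5, 6, 0, 3, 7, 1, 9, 8]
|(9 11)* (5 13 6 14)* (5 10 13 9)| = 12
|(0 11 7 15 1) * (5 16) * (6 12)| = 10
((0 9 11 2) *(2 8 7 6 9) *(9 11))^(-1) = ((0 2)(6 11 8 7))^(-1) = (0 2)(6 7 8 11)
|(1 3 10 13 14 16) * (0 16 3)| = |(0 16 1)(3 10 13 14)| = 12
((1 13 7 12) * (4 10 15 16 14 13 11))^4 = (1 15 7 4 14)(10 13 11 16 12)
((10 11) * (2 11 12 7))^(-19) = ((2 11 10 12 7))^(-19) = (2 11 10 12 7)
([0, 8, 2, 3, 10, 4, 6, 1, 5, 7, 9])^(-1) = (1 7 9 10 4 5 8)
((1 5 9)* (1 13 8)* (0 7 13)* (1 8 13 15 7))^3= ((0 1 5 9)(7 15))^3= (0 9 5 1)(7 15)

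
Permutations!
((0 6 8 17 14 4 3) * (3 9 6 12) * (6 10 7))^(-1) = (0 3 12)(4 14 17 8 6 7 10 9)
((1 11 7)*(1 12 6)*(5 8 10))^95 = (12)(5 10 8)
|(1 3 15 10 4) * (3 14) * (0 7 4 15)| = |(0 7 4 1 14 3)(10 15)| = 6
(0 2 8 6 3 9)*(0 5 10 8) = [2, 1, 0, 9, 4, 10, 3, 7, 6, 5, 8] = (0 2)(3 9 5 10 8 6)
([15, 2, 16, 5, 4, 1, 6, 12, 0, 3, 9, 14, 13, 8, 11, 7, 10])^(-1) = [8, 5, 1, 9, 4, 3, 6, 15, 13, 10, 16, 14, 7, 12, 11, 0, 2]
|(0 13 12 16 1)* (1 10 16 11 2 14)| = |(0 13 12 11 2 14 1)(10 16)| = 14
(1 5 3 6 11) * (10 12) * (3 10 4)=(1 5 10 12 4 3 6 11)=[0, 5, 2, 6, 3, 10, 11, 7, 8, 9, 12, 1, 4]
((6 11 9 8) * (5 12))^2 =(12)(6 9)(8 11)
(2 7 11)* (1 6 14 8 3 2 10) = (1 6 14 8 3 2 7 11 10) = [0, 6, 7, 2, 4, 5, 14, 11, 3, 9, 1, 10, 12, 13, 8]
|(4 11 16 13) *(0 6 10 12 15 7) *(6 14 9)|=|(0 14 9 6 10 12 15 7)(4 11 16 13)|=8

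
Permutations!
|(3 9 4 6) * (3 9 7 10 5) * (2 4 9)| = 12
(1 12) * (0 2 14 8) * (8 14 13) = (14)(0 2 13 8)(1 12) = [2, 12, 13, 3, 4, 5, 6, 7, 0, 9, 10, 11, 1, 8, 14]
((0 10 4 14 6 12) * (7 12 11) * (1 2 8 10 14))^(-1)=(0 12 7 11 6 14)(1 4 10 8 2)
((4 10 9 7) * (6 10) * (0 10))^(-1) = ((0 10 9 7 4 6))^(-1) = (0 6 4 7 9 10)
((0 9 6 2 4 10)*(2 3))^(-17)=((0 9 6 3 2 4 10))^(-17)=(0 2 9 4 6 10 3)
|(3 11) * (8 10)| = 2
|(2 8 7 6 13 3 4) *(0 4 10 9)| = 10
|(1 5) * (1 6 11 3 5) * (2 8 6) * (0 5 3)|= 6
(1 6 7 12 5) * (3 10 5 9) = [0, 6, 2, 10, 4, 1, 7, 12, 8, 3, 5, 11, 9] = (1 6 7 12 9 3 10 5)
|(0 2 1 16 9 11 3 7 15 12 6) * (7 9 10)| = 9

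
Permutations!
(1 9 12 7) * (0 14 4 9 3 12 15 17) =(0 14 4 9 15 17)(1 3 12 7) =[14, 3, 2, 12, 9, 5, 6, 1, 8, 15, 10, 11, 7, 13, 4, 17, 16, 0]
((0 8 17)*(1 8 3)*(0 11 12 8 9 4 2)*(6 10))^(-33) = (0 9)(1 2)(3 4)(6 10)(8 12 11 17)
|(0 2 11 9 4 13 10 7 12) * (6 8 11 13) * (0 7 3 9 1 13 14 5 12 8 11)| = 56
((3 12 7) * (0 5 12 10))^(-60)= ((0 5 12 7 3 10))^(-60)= (12)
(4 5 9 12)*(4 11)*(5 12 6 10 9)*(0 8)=(0 8)(4 12 11)(6 10 9)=[8, 1, 2, 3, 12, 5, 10, 7, 0, 6, 9, 4, 11]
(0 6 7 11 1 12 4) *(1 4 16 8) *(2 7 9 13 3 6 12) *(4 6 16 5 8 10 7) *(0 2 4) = (0 12 5 8 1 4 2)(3 16 10 7 11 6 9 13) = [12, 4, 0, 16, 2, 8, 9, 11, 1, 13, 7, 6, 5, 3, 14, 15, 10]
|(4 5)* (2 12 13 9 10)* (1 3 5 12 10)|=|(1 3 5 4 12 13 9)(2 10)|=14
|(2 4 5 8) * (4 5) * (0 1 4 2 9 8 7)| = |(0 1 4 2 5 7)(8 9)| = 6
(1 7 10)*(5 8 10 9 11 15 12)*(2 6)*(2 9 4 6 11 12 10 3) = [0, 7, 11, 2, 6, 8, 9, 4, 3, 12, 1, 15, 5, 13, 14, 10] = (1 7 4 6 9 12 5 8 3 2 11 15 10)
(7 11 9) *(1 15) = [0, 15, 2, 3, 4, 5, 6, 11, 8, 7, 10, 9, 12, 13, 14, 1] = (1 15)(7 11 9)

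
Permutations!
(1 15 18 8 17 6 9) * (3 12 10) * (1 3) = (1 15 18 8 17 6 9 3 12 10) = [0, 15, 2, 12, 4, 5, 9, 7, 17, 3, 1, 11, 10, 13, 14, 18, 16, 6, 8]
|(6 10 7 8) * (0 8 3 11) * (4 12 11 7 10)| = |(0 8 6 4 12 11)(3 7)| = 6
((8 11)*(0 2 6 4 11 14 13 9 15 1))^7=(0 13 4 1 14 6 15 8 2 9 11)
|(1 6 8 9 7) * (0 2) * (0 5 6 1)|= 7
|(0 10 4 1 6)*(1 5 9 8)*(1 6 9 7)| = 9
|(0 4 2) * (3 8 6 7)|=12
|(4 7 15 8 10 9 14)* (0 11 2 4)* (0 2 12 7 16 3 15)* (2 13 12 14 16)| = 6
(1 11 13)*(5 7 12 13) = (1 11 5 7 12 13) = [0, 11, 2, 3, 4, 7, 6, 12, 8, 9, 10, 5, 13, 1]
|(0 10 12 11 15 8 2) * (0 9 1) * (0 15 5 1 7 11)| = |(0 10 12)(1 15 8 2 9 7 11 5)| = 24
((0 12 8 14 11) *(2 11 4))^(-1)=((0 12 8 14 4 2 11))^(-1)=(0 11 2 4 14 8 12)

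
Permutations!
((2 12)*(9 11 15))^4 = (9 11 15)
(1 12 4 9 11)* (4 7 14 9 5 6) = (1 12 7 14 9 11)(4 5 6) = [0, 12, 2, 3, 5, 6, 4, 14, 8, 11, 10, 1, 7, 13, 9]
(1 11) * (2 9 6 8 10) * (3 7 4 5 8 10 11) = [0, 3, 9, 7, 5, 8, 10, 4, 11, 6, 2, 1] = (1 3 7 4 5 8 11)(2 9 6 10)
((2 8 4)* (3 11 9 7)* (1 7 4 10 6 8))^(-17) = ((1 7 3 11 9 4 2)(6 8 10))^(-17) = (1 9 7 4 3 2 11)(6 8 10)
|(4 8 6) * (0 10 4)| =5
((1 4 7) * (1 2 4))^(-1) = ((2 4 7))^(-1) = (2 7 4)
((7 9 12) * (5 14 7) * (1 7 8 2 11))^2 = (1 9 5 8 11 7 12 14 2)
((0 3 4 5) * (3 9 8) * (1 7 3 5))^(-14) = ((0 9 8 5)(1 7 3 4))^(-14) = (0 8)(1 3)(4 7)(5 9)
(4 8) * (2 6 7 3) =(2 6 7 3)(4 8) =[0, 1, 6, 2, 8, 5, 7, 3, 4]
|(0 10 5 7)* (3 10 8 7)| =3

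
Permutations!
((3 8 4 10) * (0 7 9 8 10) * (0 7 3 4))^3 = (0 4 8 10 9 3 7)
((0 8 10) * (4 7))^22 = (0 8 10) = ((0 8 10)(4 7))^22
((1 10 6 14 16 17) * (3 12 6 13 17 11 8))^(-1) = (1 17 13 10)(3 8 11 16 14 6 12)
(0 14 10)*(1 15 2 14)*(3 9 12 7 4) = (0 1 15 2 14 10)(3 9 12 7 4) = [1, 15, 14, 9, 3, 5, 6, 4, 8, 12, 0, 11, 7, 13, 10, 2]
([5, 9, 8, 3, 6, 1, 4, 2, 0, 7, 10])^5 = (10)(0 2 9 5 8 7 1)(4 6)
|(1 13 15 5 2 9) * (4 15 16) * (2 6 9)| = 8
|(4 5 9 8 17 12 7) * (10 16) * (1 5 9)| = 6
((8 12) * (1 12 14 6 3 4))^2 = ((1 12 8 14 6 3 4))^2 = (1 8 6 4 12 14 3)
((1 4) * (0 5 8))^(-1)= ((0 5 8)(1 4))^(-1)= (0 8 5)(1 4)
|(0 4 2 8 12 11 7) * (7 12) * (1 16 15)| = 30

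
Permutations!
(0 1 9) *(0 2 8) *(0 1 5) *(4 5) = (0 4 5)(1 9 2 8) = [4, 9, 8, 3, 5, 0, 6, 7, 1, 2]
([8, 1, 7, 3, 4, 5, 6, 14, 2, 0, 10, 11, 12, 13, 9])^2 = [2, 1, 14, 3, 4, 5, 6, 9, 7, 8, 10, 11, 12, 13, 0]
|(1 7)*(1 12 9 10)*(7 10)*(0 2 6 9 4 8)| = |(0 2 6 9 7 12 4 8)(1 10)| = 8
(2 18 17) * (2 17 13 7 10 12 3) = (2 18 13 7 10 12 3) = [0, 1, 18, 2, 4, 5, 6, 10, 8, 9, 12, 11, 3, 7, 14, 15, 16, 17, 13]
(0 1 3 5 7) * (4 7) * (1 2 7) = [2, 3, 7, 5, 1, 4, 6, 0] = (0 2 7)(1 3 5 4)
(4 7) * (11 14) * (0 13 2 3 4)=(0 13 2 3 4 7)(11 14)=[13, 1, 3, 4, 7, 5, 6, 0, 8, 9, 10, 14, 12, 2, 11]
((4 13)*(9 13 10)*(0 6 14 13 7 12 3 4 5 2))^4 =(0 5 14)(2 13 6)(3 7 10)(4 12 9)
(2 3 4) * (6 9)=(2 3 4)(6 9)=[0, 1, 3, 4, 2, 5, 9, 7, 8, 6]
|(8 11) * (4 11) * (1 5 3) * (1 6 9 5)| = |(3 6 9 5)(4 11 8)| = 12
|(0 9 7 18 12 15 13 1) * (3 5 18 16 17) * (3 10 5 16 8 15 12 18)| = |(18)(0 9 7 8 15 13 1)(3 16 17 10 5)| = 35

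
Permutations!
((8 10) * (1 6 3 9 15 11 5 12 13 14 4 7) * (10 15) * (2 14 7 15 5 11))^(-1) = ((1 6 3 9 10 8 5 12 13 7)(2 14 4 15))^(-1) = (1 7 13 12 5 8 10 9 3 6)(2 15 4 14)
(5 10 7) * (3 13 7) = [0, 1, 2, 13, 4, 10, 6, 5, 8, 9, 3, 11, 12, 7] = (3 13 7 5 10)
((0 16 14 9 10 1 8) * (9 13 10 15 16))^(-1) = ((0 9 15 16 14 13 10 1 8))^(-1) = (0 8 1 10 13 14 16 15 9)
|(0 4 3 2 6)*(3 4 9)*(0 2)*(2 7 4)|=|(0 9 3)(2 6 7 4)|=12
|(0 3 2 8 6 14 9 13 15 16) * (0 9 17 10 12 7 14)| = |(0 3 2 8 6)(7 14 17 10 12)(9 13 15 16)| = 20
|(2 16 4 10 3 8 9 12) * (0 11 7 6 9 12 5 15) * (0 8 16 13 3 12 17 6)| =|(0 11 7)(2 13 3 16 4 10 12)(5 15 8 17 6 9)| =42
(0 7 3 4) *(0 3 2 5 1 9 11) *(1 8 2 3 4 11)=(0 7 3 11)(1 9)(2 5 8)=[7, 9, 5, 11, 4, 8, 6, 3, 2, 1, 10, 0]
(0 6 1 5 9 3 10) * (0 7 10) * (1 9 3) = (0 6 9 1 5 3)(7 10) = [6, 5, 2, 0, 4, 3, 9, 10, 8, 1, 7]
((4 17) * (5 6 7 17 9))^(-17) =((4 9 5 6 7 17))^(-17) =(4 9 5 6 7 17)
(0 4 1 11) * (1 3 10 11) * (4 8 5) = (0 8 5 4 3 10 11) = [8, 1, 2, 10, 3, 4, 6, 7, 5, 9, 11, 0]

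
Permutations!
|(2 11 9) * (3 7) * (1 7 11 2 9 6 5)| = 6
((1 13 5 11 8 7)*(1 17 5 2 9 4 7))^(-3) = (1 5 4 13 11 7 2 8 17 9)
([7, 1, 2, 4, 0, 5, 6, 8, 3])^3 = [3, 1, 2, 7, 8, 5, 6, 4, 0]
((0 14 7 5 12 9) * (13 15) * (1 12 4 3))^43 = (0 12 3 5 14 9 1 4 7)(13 15)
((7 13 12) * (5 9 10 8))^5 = (5 9 10 8)(7 12 13)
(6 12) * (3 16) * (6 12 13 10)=(3 16)(6 13 10)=[0, 1, 2, 16, 4, 5, 13, 7, 8, 9, 6, 11, 12, 10, 14, 15, 3]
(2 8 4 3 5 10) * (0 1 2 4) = (0 1 2 8)(3 5 10 4) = [1, 2, 8, 5, 3, 10, 6, 7, 0, 9, 4]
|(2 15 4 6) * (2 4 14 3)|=|(2 15 14 3)(4 6)|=4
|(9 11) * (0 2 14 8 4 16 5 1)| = |(0 2 14 8 4 16 5 1)(9 11)| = 8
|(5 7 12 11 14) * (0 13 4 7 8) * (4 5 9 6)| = 28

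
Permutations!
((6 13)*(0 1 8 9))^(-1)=((0 1 8 9)(6 13))^(-1)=(0 9 8 1)(6 13)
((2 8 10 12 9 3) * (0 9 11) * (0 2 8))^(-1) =(0 2 11 12 10 8 3 9) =((0 9 3 8 10 12 11 2))^(-1)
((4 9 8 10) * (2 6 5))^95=(2 5 6)(4 10 8 9)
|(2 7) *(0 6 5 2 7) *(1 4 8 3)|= 4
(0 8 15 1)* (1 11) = (0 8 15 11 1) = [8, 0, 2, 3, 4, 5, 6, 7, 15, 9, 10, 1, 12, 13, 14, 11]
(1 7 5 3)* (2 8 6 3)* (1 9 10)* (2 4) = (1 7 5 4 2 8 6 3 9 10) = [0, 7, 8, 9, 2, 4, 3, 5, 6, 10, 1]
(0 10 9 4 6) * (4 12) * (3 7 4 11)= (0 10 9 12 11 3 7 4 6)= [10, 1, 2, 7, 6, 5, 0, 4, 8, 12, 9, 3, 11]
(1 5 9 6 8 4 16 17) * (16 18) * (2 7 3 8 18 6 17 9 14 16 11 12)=[0, 5, 7, 8, 6, 14, 18, 3, 4, 17, 10, 12, 2, 13, 16, 15, 9, 1, 11]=(1 5 14 16 9 17)(2 7 3 8 4 6 18 11 12)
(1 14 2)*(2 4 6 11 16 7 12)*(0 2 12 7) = (0 2 1 14 4 6 11 16) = [2, 14, 1, 3, 6, 5, 11, 7, 8, 9, 10, 16, 12, 13, 4, 15, 0]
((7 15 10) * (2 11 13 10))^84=((2 11 13 10 7 15))^84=(15)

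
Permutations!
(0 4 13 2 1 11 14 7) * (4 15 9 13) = (0 15 9 13 2 1 11 14 7) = [15, 11, 1, 3, 4, 5, 6, 0, 8, 13, 10, 14, 12, 2, 7, 9]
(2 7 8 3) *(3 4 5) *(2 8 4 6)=(2 7 4 5 3 8 6)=[0, 1, 7, 8, 5, 3, 2, 4, 6]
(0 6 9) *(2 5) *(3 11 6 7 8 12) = (0 7 8 12 3 11 6 9)(2 5) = [7, 1, 5, 11, 4, 2, 9, 8, 12, 0, 10, 6, 3]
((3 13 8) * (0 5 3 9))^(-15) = ((0 5 3 13 8 9))^(-15) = (0 13)(3 9)(5 8)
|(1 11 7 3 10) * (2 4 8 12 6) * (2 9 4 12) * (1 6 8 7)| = |(1 11)(2 12 8)(3 10 6 9 4 7)| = 6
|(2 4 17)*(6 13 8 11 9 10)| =6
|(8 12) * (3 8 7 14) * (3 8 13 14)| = |(3 13 14 8 12 7)| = 6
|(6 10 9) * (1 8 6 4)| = 6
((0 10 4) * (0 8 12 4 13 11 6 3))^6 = (13)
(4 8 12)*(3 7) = [0, 1, 2, 7, 8, 5, 6, 3, 12, 9, 10, 11, 4] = (3 7)(4 8 12)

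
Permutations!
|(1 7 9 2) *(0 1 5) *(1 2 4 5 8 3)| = 9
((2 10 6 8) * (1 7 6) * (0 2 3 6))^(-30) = ((0 2 10 1 7)(3 6 8))^(-30) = (10)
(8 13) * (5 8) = (5 8 13) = [0, 1, 2, 3, 4, 8, 6, 7, 13, 9, 10, 11, 12, 5]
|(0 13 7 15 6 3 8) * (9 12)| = |(0 13 7 15 6 3 8)(9 12)| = 14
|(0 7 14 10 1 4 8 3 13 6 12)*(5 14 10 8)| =|(0 7 10 1 4 5 14 8 3 13 6 12)| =12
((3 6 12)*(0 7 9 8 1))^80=(3 12 6)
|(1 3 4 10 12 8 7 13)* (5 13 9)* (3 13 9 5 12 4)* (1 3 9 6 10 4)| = 10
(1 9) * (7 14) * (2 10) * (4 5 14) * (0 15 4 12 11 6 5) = [15, 9, 10, 3, 0, 14, 5, 12, 8, 1, 2, 6, 11, 13, 7, 4] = (0 15 4)(1 9)(2 10)(5 14 7 12 11 6)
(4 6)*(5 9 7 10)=[0, 1, 2, 3, 6, 9, 4, 10, 8, 7, 5]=(4 6)(5 9 7 10)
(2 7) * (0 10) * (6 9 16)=(0 10)(2 7)(6 9 16)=[10, 1, 7, 3, 4, 5, 9, 2, 8, 16, 0, 11, 12, 13, 14, 15, 6]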